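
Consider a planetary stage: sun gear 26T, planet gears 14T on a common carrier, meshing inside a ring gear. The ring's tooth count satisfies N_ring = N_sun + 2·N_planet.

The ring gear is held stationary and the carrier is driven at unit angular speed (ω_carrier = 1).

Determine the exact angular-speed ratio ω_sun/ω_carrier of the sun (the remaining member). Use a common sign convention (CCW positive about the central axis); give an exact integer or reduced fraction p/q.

N_ring = 26 + 2·14 = 54
26(ω_s−ω_c) = −54(ω_r−ω_c),  ω_r=0, ω_c=1
ω_s = 1 − (54/26)(0−1) = 40/13
ω_s/ω_c = 40/13

40/13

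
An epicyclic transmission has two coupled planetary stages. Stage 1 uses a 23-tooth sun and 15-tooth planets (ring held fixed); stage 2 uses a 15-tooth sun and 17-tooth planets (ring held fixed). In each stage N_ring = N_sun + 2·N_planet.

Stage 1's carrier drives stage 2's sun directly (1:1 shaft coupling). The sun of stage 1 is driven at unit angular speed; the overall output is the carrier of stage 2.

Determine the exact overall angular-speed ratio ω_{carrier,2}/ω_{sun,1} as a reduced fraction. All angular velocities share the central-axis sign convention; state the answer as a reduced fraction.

Stage 1: N_ring = 23 + 2·15 = 53
Stage 1: 23(ω_s−ω_c) = −53(ω_r−ω_c),  ω_r=0, ω_s=1
Stage 1: 23(1−ω_c) = −53(0−ω_c)  ⇒  76ω_c = 23  ⇒  ω_c = 23/76
  ⇒ ω_c¹/ω_s¹ = 23/76
Stage 2: N_ring = 15 + 2·17 = 49
Stage 2: 15(ω_s−ω_c) = −49(ω_r−ω_c),  ω_r=0, ω_s=1
Stage 2: 15(1−ω_c) = −49(0−ω_c)  ⇒  64ω_c = 15  ⇒  ω_c = 15/64
  ⇒ ω_c²/ω_s² = 15/64
Coupling ω_s² = ω_c¹ ⇒ overall = 23/76 × 15/64 = 345/4864

345/4864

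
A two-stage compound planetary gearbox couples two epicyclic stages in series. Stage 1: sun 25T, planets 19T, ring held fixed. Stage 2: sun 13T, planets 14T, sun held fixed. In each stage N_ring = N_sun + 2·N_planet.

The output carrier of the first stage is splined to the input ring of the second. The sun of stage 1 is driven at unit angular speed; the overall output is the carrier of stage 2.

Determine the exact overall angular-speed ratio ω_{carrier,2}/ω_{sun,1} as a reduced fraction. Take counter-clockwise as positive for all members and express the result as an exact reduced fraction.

1025/4752

Stage 1: N_ring = 25 + 2·19 = 63
Stage 1: 25(ω_s−ω_c) = −63(ω_r−ω_c),  ω_r=0, ω_s=1
Stage 1: 25(1−ω_c) = −63(0−ω_c)  ⇒  88ω_c = 25  ⇒  ω_c = 25/88
  ⇒ ω_c¹/ω_s¹ = 25/88
Stage 2: N_ring = 13 + 2·14 = 41
Stage 2: 13(ω_s−ω_c) = −41(ω_r−ω_c),  ω_s=0, ω_r=1
Stage 2: 13(0−ω_c) = −41(1−ω_c)  ⇒  54ω_c = 41  ⇒  ω_c = 41/54
  ⇒ ω_c²/ω_r² = 41/54
Coupling ω_r² = ω_c¹ ⇒ overall = 25/88 × 41/54 = 1025/4752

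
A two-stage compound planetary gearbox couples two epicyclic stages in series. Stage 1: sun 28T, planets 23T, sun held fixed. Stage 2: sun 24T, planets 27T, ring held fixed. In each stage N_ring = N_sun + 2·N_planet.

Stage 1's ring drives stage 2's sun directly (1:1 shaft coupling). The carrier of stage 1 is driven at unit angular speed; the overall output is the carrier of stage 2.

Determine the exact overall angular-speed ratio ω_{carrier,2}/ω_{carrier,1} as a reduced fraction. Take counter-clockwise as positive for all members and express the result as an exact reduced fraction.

12/37

Stage 1: N_ring = 28 + 2·23 = 74
Stage 1: 28(ω_s−ω_c) = −74(ω_r−ω_c),  ω_s=0, ω_c=1
Stage 1: ω_r = 1 − (28/74)(0−1) = 51/37
  ⇒ ω_r¹/ω_c¹ = 51/37
Stage 2: N_ring = 24 + 2·27 = 78
Stage 2: 24(ω_s−ω_c) = −78(ω_r−ω_c),  ω_r=0, ω_s=1
Stage 2: 24(1−ω_c) = −78(0−ω_c)  ⇒  102ω_c = 24  ⇒  ω_c = 4/17
  ⇒ ω_c²/ω_s² = 4/17
Coupling ω_s² = ω_r¹ ⇒ overall = 51/37 × 4/17 = 12/37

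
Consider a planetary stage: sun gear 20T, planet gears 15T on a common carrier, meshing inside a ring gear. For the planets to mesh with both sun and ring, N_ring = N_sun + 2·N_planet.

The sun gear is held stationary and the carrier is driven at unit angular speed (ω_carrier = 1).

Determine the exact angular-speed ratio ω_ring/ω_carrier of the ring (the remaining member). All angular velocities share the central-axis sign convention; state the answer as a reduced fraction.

7/5

N_ring = 20 + 2·15 = 50
20(ω_s−ω_c) = −50(ω_r−ω_c),  ω_s=0, ω_c=1
ω_r = 1 − (20/50)(0−1) = 7/5
ω_r/ω_c = 7/5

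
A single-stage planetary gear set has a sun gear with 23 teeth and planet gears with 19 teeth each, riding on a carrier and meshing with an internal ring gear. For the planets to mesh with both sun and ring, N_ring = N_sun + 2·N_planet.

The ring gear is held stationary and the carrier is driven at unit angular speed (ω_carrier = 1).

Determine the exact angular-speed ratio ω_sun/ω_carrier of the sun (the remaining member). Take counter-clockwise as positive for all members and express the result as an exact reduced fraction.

84/23

N_ring = 23 + 2·19 = 61
23(ω_s−ω_c) = −61(ω_r−ω_c),  ω_r=0, ω_c=1
ω_s = 1 − (61/23)(0−1) = 84/23
ω_s/ω_c = 84/23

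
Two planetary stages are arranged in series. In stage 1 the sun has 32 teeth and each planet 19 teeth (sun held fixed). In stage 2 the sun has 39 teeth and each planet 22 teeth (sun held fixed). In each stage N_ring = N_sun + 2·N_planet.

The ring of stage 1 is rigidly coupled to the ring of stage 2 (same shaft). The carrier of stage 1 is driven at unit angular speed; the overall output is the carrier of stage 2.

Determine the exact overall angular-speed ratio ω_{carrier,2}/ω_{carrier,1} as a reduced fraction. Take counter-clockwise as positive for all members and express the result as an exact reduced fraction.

4233/4270

Stage 1: N_ring = 32 + 2·19 = 70
Stage 1: 32(ω_s−ω_c) = −70(ω_r−ω_c),  ω_s=0, ω_c=1
Stage 1: ω_r = 1 − (32/70)(0−1) = 51/35
  ⇒ ω_r¹/ω_c¹ = 51/35
Stage 2: N_ring = 39 + 2·22 = 83
Stage 2: 39(ω_s−ω_c) = −83(ω_r−ω_c),  ω_s=0, ω_r=1
Stage 2: 39(0−ω_c) = −83(1−ω_c)  ⇒  122ω_c = 83  ⇒  ω_c = 83/122
  ⇒ ω_c²/ω_r² = 83/122
Coupling ω_r² = ω_r¹ ⇒ overall = 51/35 × 83/122 = 4233/4270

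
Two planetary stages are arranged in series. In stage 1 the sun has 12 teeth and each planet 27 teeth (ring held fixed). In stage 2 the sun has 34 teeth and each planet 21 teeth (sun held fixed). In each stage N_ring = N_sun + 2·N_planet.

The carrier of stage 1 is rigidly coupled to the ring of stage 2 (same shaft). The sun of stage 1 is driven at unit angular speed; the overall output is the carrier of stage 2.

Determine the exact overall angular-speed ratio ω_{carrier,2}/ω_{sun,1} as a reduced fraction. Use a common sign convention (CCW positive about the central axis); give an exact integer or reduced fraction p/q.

Stage 1: N_ring = 12 + 2·27 = 66
Stage 1: 12(ω_s−ω_c) = −66(ω_r−ω_c),  ω_r=0, ω_s=1
Stage 1: 12(1−ω_c) = −66(0−ω_c)  ⇒  78ω_c = 12  ⇒  ω_c = 2/13
  ⇒ ω_c¹/ω_s¹ = 2/13
Stage 2: N_ring = 34 + 2·21 = 76
Stage 2: 34(ω_s−ω_c) = −76(ω_r−ω_c),  ω_s=0, ω_r=1
Stage 2: 34(0−ω_c) = −76(1−ω_c)  ⇒  110ω_c = 76  ⇒  ω_c = 38/55
  ⇒ ω_c²/ω_r² = 38/55
Coupling ω_r² = ω_c¹ ⇒ overall = 2/13 × 38/55 = 76/715

76/715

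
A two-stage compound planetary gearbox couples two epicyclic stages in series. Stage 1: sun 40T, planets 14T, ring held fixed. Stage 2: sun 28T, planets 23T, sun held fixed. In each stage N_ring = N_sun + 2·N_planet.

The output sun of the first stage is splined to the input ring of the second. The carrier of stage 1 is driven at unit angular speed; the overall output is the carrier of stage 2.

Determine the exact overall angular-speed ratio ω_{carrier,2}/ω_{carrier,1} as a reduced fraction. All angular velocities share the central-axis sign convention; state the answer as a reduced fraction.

Stage 1: N_ring = 40 + 2·14 = 68
Stage 1: 40(ω_s−ω_c) = −68(ω_r−ω_c),  ω_r=0, ω_c=1
Stage 1: ω_s = 1 − (68/40)(0−1) = 27/10
  ⇒ ω_s¹/ω_c¹ = 27/10
Stage 2: N_ring = 28 + 2·23 = 74
Stage 2: 28(ω_s−ω_c) = −74(ω_r−ω_c),  ω_s=0, ω_r=1
Stage 2: 28(0−ω_c) = −74(1−ω_c)  ⇒  102ω_c = 74  ⇒  ω_c = 37/51
  ⇒ ω_c²/ω_r² = 37/51
Coupling ω_r² = ω_s¹ ⇒ overall = 27/10 × 37/51 = 333/170

333/170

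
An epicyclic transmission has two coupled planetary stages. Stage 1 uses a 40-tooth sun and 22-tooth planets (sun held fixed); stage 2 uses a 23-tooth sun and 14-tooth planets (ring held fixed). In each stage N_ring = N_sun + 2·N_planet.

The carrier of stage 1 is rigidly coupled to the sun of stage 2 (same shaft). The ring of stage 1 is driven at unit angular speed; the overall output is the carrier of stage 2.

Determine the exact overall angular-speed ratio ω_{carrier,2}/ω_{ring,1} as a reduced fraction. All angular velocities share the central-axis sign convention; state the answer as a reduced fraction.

Stage 1: N_ring = 40 + 2·22 = 84
Stage 1: 40(ω_s−ω_c) = −84(ω_r−ω_c),  ω_s=0, ω_r=1
Stage 1: 40(0−ω_c) = −84(1−ω_c)  ⇒  124ω_c = 84  ⇒  ω_c = 21/31
  ⇒ ω_c¹/ω_r¹ = 21/31
Stage 2: N_ring = 23 + 2·14 = 51
Stage 2: 23(ω_s−ω_c) = −51(ω_r−ω_c),  ω_r=0, ω_s=1
Stage 2: 23(1−ω_c) = −51(0−ω_c)  ⇒  74ω_c = 23  ⇒  ω_c = 23/74
  ⇒ ω_c²/ω_s² = 23/74
Coupling ω_s² = ω_c¹ ⇒ overall = 21/31 × 23/74 = 483/2294

483/2294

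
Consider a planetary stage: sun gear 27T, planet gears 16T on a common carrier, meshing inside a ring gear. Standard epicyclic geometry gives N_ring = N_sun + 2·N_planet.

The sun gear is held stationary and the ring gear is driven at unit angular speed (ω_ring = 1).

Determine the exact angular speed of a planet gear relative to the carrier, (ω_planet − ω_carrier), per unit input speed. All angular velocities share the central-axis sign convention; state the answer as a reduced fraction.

N_ring = 27 + 2·16 = 59
27(ω_s−ω_c) = −59(ω_r−ω_c),  ω_s=0, ω_r=1
27(0−ω_c) = −59(1−ω_c)  ⇒  86ω_c = 59  ⇒  ω_c = 59/86
sun–planet: 27·(0−59/86) = −16·(ω_p−ω_c)  ⇒  ω_p−ω_c = −(27/16)·(-59/86) = 1593/1376

1593/1376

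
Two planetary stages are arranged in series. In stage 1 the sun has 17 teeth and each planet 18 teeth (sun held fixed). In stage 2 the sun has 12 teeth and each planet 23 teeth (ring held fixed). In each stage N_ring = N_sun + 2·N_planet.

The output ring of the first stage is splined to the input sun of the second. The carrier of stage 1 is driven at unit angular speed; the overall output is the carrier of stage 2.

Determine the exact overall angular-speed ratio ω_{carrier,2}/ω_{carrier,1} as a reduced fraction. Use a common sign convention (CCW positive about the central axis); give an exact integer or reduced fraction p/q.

12/53

Stage 1: N_ring = 17 + 2·18 = 53
Stage 1: 17(ω_s−ω_c) = −53(ω_r−ω_c),  ω_s=0, ω_c=1
Stage 1: ω_r = 1 − (17/53)(0−1) = 70/53
  ⇒ ω_r¹/ω_c¹ = 70/53
Stage 2: N_ring = 12 + 2·23 = 58
Stage 2: 12(ω_s−ω_c) = −58(ω_r−ω_c),  ω_r=0, ω_s=1
Stage 2: 12(1−ω_c) = −58(0−ω_c)  ⇒  70ω_c = 12  ⇒  ω_c = 6/35
  ⇒ ω_c²/ω_s² = 6/35
Coupling ω_s² = ω_r¹ ⇒ overall = 70/53 × 6/35 = 12/53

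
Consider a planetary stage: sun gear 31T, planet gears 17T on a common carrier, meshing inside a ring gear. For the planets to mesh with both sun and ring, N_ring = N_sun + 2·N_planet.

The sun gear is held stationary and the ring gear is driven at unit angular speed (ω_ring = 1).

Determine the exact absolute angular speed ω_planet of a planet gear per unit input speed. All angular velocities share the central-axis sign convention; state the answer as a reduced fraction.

N_ring = 31 + 2·17 = 65
31(ω_s−ω_c) = −65(ω_r−ω_c),  ω_s=0, ω_r=1
31(0−ω_c) = −65(1−ω_c)  ⇒  96ω_c = 65  ⇒  ω_c = 65/96
sun–planet: 31·(0−65/96) = −17·(ω_p−ω_c)  ⇒  ω_p−ω_c = −(31/17)·(-65/96) = 2015/1632
ω_p = 65/96 + 2015/1632 = 65/34

65/34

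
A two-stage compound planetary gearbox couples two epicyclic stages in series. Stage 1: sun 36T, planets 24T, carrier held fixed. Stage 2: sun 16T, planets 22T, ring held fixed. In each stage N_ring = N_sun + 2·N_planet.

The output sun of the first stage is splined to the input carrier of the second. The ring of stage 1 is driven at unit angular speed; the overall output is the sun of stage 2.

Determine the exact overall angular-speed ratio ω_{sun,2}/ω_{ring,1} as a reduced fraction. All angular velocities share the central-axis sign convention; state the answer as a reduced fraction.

Stage 1: N_ring = 36 + 2·24 = 84
Stage 1: 36(ω_s−ω_c) = −84(ω_r−ω_c),  ω_c=0, ω_r=1
Stage 1: ω_s = 0 − (84/36)(1−0) = -7/3
  ⇒ ω_s¹/ω_r¹ = -7/3
Stage 2: N_ring = 16 + 2·22 = 60
Stage 2: 16(ω_s−ω_c) = −60(ω_r−ω_c),  ω_r=0, ω_c=1
Stage 2: ω_s = 1 − (60/16)(0−1) = 19/4
  ⇒ ω_s²/ω_c² = 19/4
Coupling ω_c² = ω_s¹ ⇒ overall = -7/3 × 19/4 = -133/12

-133/12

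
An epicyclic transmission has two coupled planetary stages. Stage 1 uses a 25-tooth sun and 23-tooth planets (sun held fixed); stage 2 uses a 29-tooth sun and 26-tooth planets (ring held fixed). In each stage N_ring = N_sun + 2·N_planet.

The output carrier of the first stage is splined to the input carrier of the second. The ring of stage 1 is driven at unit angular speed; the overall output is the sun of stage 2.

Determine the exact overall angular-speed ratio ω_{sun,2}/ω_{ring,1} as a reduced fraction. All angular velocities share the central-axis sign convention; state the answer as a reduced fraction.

3905/1392

Stage 1: N_ring = 25 + 2·23 = 71
Stage 1: 25(ω_s−ω_c) = −71(ω_r−ω_c),  ω_s=0, ω_r=1
Stage 1: 25(0−ω_c) = −71(1−ω_c)  ⇒  96ω_c = 71  ⇒  ω_c = 71/96
  ⇒ ω_c¹/ω_r¹ = 71/96
Stage 2: N_ring = 29 + 2·26 = 81
Stage 2: 29(ω_s−ω_c) = −81(ω_r−ω_c),  ω_r=0, ω_c=1
Stage 2: ω_s = 1 − (81/29)(0−1) = 110/29
  ⇒ ω_s²/ω_c² = 110/29
Coupling ω_c² = ω_c¹ ⇒ overall = 71/96 × 110/29 = 3905/1392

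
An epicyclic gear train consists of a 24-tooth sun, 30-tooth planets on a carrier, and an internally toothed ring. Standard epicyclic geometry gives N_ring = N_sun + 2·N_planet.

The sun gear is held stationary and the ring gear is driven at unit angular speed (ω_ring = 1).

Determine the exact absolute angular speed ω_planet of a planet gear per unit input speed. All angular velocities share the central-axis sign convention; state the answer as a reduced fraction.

N_ring = 24 + 2·30 = 84
24(ω_s−ω_c) = −84(ω_r−ω_c),  ω_s=0, ω_r=1
24(0−ω_c) = −84(1−ω_c)  ⇒  108ω_c = 84  ⇒  ω_c = 7/9
sun–planet: 24·(0−7/9) = −30·(ω_p−ω_c)  ⇒  ω_p−ω_c = −(24/30)·(-7/9) = 28/45
ω_p = 7/9 + 28/45 = 7/5

7/5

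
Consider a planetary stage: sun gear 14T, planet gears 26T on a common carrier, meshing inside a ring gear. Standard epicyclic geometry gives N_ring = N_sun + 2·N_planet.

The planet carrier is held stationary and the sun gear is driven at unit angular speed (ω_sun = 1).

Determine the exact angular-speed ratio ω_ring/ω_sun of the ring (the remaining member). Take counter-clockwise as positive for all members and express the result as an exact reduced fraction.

N_ring = 14 + 2·26 = 66
14(ω_s−ω_c) = −66(ω_r−ω_c),  ω_c=0, ω_s=1
ω_r = 0 − (14/66)(1−0) = -7/33
ω_r/ω_s = -7/33

-7/33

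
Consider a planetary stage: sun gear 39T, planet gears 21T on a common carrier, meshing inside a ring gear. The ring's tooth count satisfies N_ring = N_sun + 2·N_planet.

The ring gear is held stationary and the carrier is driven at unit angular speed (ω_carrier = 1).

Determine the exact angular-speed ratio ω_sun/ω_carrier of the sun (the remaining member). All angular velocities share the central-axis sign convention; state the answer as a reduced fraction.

40/13

N_ring = 39 + 2·21 = 81
39(ω_s−ω_c) = −81(ω_r−ω_c),  ω_r=0, ω_c=1
ω_s = 1 − (81/39)(0−1) = 40/13
ω_s/ω_c = 40/13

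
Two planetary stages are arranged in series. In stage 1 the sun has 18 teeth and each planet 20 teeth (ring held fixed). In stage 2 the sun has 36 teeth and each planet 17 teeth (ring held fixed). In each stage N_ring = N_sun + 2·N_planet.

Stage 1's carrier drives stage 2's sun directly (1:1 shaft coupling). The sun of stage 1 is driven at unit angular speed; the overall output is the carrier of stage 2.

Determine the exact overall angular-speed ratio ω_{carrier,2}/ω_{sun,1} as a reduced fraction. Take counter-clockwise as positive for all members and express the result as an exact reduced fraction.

Stage 1: N_ring = 18 + 2·20 = 58
Stage 1: 18(ω_s−ω_c) = −58(ω_r−ω_c),  ω_r=0, ω_s=1
Stage 1: 18(1−ω_c) = −58(0−ω_c)  ⇒  76ω_c = 18  ⇒  ω_c = 9/38
  ⇒ ω_c¹/ω_s¹ = 9/38
Stage 2: N_ring = 36 + 2·17 = 70
Stage 2: 36(ω_s−ω_c) = −70(ω_r−ω_c),  ω_r=0, ω_s=1
Stage 2: 36(1−ω_c) = −70(0−ω_c)  ⇒  106ω_c = 36  ⇒  ω_c = 18/53
  ⇒ ω_c²/ω_s² = 18/53
Coupling ω_s² = ω_c¹ ⇒ overall = 9/38 × 18/53 = 81/1007

81/1007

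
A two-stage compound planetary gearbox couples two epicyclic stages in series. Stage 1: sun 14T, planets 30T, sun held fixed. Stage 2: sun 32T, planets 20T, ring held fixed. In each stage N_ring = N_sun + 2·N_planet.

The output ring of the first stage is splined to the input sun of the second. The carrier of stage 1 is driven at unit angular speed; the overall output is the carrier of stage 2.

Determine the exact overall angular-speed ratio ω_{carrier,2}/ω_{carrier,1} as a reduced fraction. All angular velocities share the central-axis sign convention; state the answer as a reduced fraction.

Stage 1: N_ring = 14 + 2·30 = 74
Stage 1: 14(ω_s−ω_c) = −74(ω_r−ω_c),  ω_s=0, ω_c=1
Stage 1: ω_r = 1 − (14/74)(0−1) = 44/37
  ⇒ ω_r¹/ω_c¹ = 44/37
Stage 2: N_ring = 32 + 2·20 = 72
Stage 2: 32(ω_s−ω_c) = −72(ω_r−ω_c),  ω_r=0, ω_s=1
Stage 2: 32(1−ω_c) = −72(0−ω_c)  ⇒  104ω_c = 32  ⇒  ω_c = 4/13
  ⇒ ω_c²/ω_s² = 4/13
Coupling ω_s² = ω_r¹ ⇒ overall = 44/37 × 4/13 = 176/481

176/481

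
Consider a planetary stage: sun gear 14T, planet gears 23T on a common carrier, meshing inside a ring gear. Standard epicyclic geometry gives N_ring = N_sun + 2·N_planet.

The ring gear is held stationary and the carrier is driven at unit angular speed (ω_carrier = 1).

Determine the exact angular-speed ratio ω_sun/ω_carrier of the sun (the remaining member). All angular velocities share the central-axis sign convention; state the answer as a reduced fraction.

37/7

N_ring = 14 + 2·23 = 60
14(ω_s−ω_c) = −60(ω_r−ω_c),  ω_r=0, ω_c=1
ω_s = 1 − (60/14)(0−1) = 37/7
ω_s/ω_c = 37/7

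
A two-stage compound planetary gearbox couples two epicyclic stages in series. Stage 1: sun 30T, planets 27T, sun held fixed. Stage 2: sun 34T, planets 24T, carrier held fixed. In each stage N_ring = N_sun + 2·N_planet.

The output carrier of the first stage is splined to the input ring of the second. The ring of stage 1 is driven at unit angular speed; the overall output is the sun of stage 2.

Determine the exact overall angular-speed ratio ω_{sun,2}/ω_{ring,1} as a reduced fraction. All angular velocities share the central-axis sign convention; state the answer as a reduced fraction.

Stage 1: N_ring = 30 + 2·27 = 84
Stage 1: 30(ω_s−ω_c) = −84(ω_r−ω_c),  ω_s=0, ω_r=1
Stage 1: 30(0−ω_c) = −84(1−ω_c)  ⇒  114ω_c = 84  ⇒  ω_c = 14/19
  ⇒ ω_c¹/ω_r¹ = 14/19
Stage 2: N_ring = 34 + 2·24 = 82
Stage 2: 34(ω_s−ω_c) = −82(ω_r−ω_c),  ω_c=0, ω_r=1
Stage 2: ω_s = 0 − (82/34)(1−0) = -41/17
  ⇒ ω_s²/ω_r² = -41/17
Coupling ω_r² = ω_c¹ ⇒ overall = 14/19 × -41/17 = -574/323

-574/323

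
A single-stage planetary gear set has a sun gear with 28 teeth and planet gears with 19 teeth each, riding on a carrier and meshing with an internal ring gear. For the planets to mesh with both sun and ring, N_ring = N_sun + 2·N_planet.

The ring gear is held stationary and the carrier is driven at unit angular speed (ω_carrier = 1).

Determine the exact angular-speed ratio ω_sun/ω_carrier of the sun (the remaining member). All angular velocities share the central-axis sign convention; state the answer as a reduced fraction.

N_ring = 28 + 2·19 = 66
28(ω_s−ω_c) = −66(ω_r−ω_c),  ω_r=0, ω_c=1
ω_s = 1 − (66/28)(0−1) = 47/14
ω_s/ω_c = 47/14

47/14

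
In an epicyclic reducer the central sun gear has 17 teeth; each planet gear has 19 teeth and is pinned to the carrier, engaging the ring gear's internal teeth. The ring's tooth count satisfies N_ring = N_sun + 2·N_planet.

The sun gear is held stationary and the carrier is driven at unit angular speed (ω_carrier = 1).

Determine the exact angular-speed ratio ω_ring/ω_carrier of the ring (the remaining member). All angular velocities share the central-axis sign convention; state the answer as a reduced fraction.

N_ring = 17 + 2·19 = 55
17(ω_s−ω_c) = −55(ω_r−ω_c),  ω_s=0, ω_c=1
ω_r = 1 − (17/55)(0−1) = 72/55
ω_r/ω_c = 72/55

72/55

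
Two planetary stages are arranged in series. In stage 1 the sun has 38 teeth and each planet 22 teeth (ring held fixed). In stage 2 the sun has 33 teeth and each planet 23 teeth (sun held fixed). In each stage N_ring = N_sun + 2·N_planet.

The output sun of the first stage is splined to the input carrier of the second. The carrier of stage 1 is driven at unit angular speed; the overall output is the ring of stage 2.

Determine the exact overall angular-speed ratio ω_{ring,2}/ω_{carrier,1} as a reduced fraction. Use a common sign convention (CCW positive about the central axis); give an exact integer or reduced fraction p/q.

6720/1501

Stage 1: N_ring = 38 + 2·22 = 82
Stage 1: 38(ω_s−ω_c) = −82(ω_r−ω_c),  ω_r=0, ω_c=1
Stage 1: ω_s = 1 − (82/38)(0−1) = 60/19
  ⇒ ω_s¹/ω_c¹ = 60/19
Stage 2: N_ring = 33 + 2·23 = 79
Stage 2: 33(ω_s−ω_c) = −79(ω_r−ω_c),  ω_s=0, ω_c=1
Stage 2: ω_r = 1 − (33/79)(0−1) = 112/79
  ⇒ ω_r²/ω_c² = 112/79
Coupling ω_c² = ω_s¹ ⇒ overall = 60/19 × 112/79 = 6720/1501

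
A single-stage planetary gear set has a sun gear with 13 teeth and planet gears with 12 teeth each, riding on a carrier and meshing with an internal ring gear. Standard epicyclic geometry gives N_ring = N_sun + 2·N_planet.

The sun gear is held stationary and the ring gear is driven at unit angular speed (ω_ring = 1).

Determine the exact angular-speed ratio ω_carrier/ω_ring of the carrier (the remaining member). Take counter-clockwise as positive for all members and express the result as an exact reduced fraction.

37/50

N_ring = 13 + 2·12 = 37
13(ω_s−ω_c) = −37(ω_r−ω_c),  ω_s=0, ω_r=1
13(0−ω_c) = −37(1−ω_c)  ⇒  50ω_c = 37  ⇒  ω_c = 37/50
ω_c/ω_r = 37/50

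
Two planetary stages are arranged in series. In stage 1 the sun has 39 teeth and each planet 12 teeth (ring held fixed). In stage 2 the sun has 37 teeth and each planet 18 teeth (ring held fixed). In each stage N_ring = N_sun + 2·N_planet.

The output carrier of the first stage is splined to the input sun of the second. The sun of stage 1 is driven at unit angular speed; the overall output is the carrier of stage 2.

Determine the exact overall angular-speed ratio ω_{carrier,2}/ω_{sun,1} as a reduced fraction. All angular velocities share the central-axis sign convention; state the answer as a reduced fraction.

481/3740

Stage 1: N_ring = 39 + 2·12 = 63
Stage 1: 39(ω_s−ω_c) = −63(ω_r−ω_c),  ω_r=0, ω_s=1
Stage 1: 39(1−ω_c) = −63(0−ω_c)  ⇒  102ω_c = 39  ⇒  ω_c = 13/34
  ⇒ ω_c¹/ω_s¹ = 13/34
Stage 2: N_ring = 37 + 2·18 = 73
Stage 2: 37(ω_s−ω_c) = −73(ω_r−ω_c),  ω_r=0, ω_s=1
Stage 2: 37(1−ω_c) = −73(0−ω_c)  ⇒  110ω_c = 37  ⇒  ω_c = 37/110
  ⇒ ω_c²/ω_s² = 37/110
Coupling ω_s² = ω_c¹ ⇒ overall = 13/34 × 37/110 = 481/3740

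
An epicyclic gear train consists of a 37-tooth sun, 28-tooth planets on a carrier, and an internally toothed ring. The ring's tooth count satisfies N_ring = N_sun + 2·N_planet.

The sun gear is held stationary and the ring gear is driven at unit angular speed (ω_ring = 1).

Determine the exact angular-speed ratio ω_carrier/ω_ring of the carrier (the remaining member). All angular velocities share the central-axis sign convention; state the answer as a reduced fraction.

N_ring = 37 + 2·28 = 93
37(ω_s−ω_c) = −93(ω_r−ω_c),  ω_s=0, ω_r=1
37(0−ω_c) = −93(1−ω_c)  ⇒  130ω_c = 93  ⇒  ω_c = 93/130
ω_c/ω_r = 93/130

93/130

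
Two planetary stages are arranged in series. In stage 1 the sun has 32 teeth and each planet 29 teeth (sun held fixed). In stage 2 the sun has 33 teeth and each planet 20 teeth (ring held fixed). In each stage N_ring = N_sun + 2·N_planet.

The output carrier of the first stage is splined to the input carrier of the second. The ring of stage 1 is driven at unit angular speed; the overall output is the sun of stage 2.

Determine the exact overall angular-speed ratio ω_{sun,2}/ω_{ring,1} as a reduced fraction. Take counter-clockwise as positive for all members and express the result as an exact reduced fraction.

1590/671

Stage 1: N_ring = 32 + 2·29 = 90
Stage 1: 32(ω_s−ω_c) = −90(ω_r−ω_c),  ω_s=0, ω_r=1
Stage 1: 32(0−ω_c) = −90(1−ω_c)  ⇒  122ω_c = 90  ⇒  ω_c = 45/61
  ⇒ ω_c¹/ω_r¹ = 45/61
Stage 2: N_ring = 33 + 2·20 = 73
Stage 2: 33(ω_s−ω_c) = −73(ω_r−ω_c),  ω_r=0, ω_c=1
Stage 2: ω_s = 1 − (73/33)(0−1) = 106/33
  ⇒ ω_s²/ω_c² = 106/33
Coupling ω_c² = ω_c¹ ⇒ overall = 45/61 × 106/33 = 1590/671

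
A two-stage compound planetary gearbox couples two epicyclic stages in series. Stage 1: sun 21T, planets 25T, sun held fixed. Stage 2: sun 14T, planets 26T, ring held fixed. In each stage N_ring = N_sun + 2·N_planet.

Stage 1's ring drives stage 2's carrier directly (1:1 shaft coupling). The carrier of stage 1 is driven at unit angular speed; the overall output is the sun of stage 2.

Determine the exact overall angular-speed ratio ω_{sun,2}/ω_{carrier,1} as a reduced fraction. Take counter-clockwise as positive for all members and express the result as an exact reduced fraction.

Stage 1: N_ring = 21 + 2·25 = 71
Stage 1: 21(ω_s−ω_c) = −71(ω_r−ω_c),  ω_s=0, ω_c=1
Stage 1: ω_r = 1 − (21/71)(0−1) = 92/71
  ⇒ ω_r¹/ω_c¹ = 92/71
Stage 2: N_ring = 14 + 2·26 = 66
Stage 2: 14(ω_s−ω_c) = −66(ω_r−ω_c),  ω_r=0, ω_c=1
Stage 2: ω_s = 1 − (66/14)(0−1) = 40/7
  ⇒ ω_s²/ω_c² = 40/7
Coupling ω_c² = ω_r¹ ⇒ overall = 92/71 × 40/7 = 3680/497

3680/497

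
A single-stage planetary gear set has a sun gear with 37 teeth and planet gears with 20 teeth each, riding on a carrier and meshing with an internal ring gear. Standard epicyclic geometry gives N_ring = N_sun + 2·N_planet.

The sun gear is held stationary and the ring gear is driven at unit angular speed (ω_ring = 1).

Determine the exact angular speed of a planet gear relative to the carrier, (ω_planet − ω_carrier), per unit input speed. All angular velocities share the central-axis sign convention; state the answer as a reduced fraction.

N_ring = 37 + 2·20 = 77
37(ω_s−ω_c) = −77(ω_r−ω_c),  ω_s=0, ω_r=1
37(0−ω_c) = −77(1−ω_c)  ⇒  114ω_c = 77  ⇒  ω_c = 77/114
sun–planet: 37·(0−77/114) = −20·(ω_p−ω_c)  ⇒  ω_p−ω_c = −(37/20)·(-77/114) = 2849/2280

2849/2280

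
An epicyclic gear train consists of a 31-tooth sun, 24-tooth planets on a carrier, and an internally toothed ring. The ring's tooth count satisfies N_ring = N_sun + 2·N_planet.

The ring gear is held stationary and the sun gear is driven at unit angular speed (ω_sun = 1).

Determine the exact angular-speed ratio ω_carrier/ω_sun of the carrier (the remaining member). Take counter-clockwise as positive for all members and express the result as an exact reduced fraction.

31/110

N_ring = 31 + 2·24 = 79
31(ω_s−ω_c) = −79(ω_r−ω_c),  ω_r=0, ω_s=1
31(1−ω_c) = −79(0−ω_c)  ⇒  110ω_c = 31  ⇒  ω_c = 31/110
ω_c/ω_s = 31/110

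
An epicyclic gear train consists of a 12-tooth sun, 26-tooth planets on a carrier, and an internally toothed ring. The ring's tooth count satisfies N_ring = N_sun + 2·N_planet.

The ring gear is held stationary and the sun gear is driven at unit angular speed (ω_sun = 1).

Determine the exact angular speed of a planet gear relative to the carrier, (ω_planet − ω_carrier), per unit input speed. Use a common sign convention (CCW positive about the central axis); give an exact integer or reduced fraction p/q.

-96/247

N_ring = 12 + 2·26 = 64
12(ω_s−ω_c) = −64(ω_r−ω_c),  ω_r=0, ω_s=1
12(1−ω_c) = −64(0−ω_c)  ⇒  76ω_c = 12  ⇒  ω_c = 3/19
sun–planet: 12·(1−3/19) = −26·(ω_p−ω_c)  ⇒  ω_p−ω_c = −(12/26)·(16/19) = -96/247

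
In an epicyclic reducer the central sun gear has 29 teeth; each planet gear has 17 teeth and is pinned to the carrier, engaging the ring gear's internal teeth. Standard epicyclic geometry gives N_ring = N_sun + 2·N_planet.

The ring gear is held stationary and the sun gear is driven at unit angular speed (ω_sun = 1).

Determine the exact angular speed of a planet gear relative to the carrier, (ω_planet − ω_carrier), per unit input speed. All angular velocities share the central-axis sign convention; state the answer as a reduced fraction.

N_ring = 29 + 2·17 = 63
29(ω_s−ω_c) = −63(ω_r−ω_c),  ω_r=0, ω_s=1
29(1−ω_c) = −63(0−ω_c)  ⇒  92ω_c = 29  ⇒  ω_c = 29/92
sun–planet: 29·(1−29/92) = −17·(ω_p−ω_c)  ⇒  ω_p−ω_c = −(29/17)·(63/92) = -1827/1564

-1827/1564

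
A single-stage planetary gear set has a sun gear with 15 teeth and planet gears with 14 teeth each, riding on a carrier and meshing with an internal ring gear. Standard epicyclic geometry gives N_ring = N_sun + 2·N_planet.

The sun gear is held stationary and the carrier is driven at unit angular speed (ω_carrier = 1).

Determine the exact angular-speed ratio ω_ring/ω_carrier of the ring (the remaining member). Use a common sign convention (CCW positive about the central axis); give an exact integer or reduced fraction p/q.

58/43

N_ring = 15 + 2·14 = 43
15(ω_s−ω_c) = −43(ω_r−ω_c),  ω_s=0, ω_c=1
ω_r = 1 − (15/43)(0−1) = 58/43
ω_r/ω_c = 58/43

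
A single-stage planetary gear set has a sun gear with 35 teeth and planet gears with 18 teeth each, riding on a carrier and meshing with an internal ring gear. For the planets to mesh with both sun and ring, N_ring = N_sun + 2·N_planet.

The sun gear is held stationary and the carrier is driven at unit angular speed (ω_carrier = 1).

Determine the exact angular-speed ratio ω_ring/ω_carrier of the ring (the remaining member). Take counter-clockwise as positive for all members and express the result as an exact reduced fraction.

106/71

N_ring = 35 + 2·18 = 71
35(ω_s−ω_c) = −71(ω_r−ω_c),  ω_s=0, ω_c=1
ω_r = 1 − (35/71)(0−1) = 106/71
ω_r/ω_c = 106/71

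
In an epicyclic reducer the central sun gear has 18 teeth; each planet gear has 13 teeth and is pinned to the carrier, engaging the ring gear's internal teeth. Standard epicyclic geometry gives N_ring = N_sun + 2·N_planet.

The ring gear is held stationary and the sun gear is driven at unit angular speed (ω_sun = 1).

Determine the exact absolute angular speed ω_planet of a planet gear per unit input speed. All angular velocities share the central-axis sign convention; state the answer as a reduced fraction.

-9/13

N_ring = 18 + 2·13 = 44
18(ω_s−ω_c) = −44(ω_r−ω_c),  ω_r=0, ω_s=1
18(1−ω_c) = −44(0−ω_c)  ⇒  62ω_c = 18  ⇒  ω_c = 9/31
sun–planet: 18·(1−9/31) = −13·(ω_p−ω_c)  ⇒  ω_p−ω_c = −(18/13)·(22/31) = -396/403
ω_p = 9/31 − 396/403 = -9/13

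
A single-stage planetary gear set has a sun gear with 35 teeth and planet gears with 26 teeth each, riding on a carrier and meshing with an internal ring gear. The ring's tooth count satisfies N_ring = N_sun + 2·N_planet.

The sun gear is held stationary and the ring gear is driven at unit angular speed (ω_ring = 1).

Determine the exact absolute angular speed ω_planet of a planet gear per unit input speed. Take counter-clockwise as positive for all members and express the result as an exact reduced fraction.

87/52

N_ring = 35 + 2·26 = 87
35(ω_s−ω_c) = −87(ω_r−ω_c),  ω_s=0, ω_r=1
35(0−ω_c) = −87(1−ω_c)  ⇒  122ω_c = 87  ⇒  ω_c = 87/122
sun–planet: 35·(0−87/122) = −26·(ω_p−ω_c)  ⇒  ω_p−ω_c = −(35/26)·(-87/122) = 3045/3172
ω_p = 87/122 + 3045/3172 = 87/52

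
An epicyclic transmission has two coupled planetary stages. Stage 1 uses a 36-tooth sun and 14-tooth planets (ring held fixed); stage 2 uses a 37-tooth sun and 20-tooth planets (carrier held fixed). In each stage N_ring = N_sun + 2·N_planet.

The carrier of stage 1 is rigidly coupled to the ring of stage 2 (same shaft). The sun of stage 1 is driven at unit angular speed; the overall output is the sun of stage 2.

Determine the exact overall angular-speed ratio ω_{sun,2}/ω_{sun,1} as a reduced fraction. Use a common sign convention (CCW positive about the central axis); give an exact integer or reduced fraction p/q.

Stage 1: N_ring = 36 + 2·14 = 64
Stage 1: 36(ω_s−ω_c) = −64(ω_r−ω_c),  ω_r=0, ω_s=1
Stage 1: 36(1−ω_c) = −64(0−ω_c)  ⇒  100ω_c = 36  ⇒  ω_c = 9/25
  ⇒ ω_c¹/ω_s¹ = 9/25
Stage 2: N_ring = 37 + 2·20 = 77
Stage 2: 37(ω_s−ω_c) = −77(ω_r−ω_c),  ω_c=0, ω_r=1
Stage 2: ω_s = 0 − (77/37)(1−0) = -77/37
  ⇒ ω_s²/ω_r² = -77/37
Coupling ω_r² = ω_c¹ ⇒ overall = 9/25 × -77/37 = -693/925

-693/925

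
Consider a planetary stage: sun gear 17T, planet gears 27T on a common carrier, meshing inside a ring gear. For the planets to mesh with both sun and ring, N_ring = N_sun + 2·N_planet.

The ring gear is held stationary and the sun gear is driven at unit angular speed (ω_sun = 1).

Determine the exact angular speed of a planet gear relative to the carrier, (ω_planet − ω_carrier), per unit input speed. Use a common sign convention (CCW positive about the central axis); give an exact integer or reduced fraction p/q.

N_ring = 17 + 2·27 = 71
17(ω_s−ω_c) = −71(ω_r−ω_c),  ω_r=0, ω_s=1
17(1−ω_c) = −71(0−ω_c)  ⇒  88ω_c = 17  ⇒  ω_c = 17/88
sun–planet: 17·(1−17/88) = −27·(ω_p−ω_c)  ⇒  ω_p−ω_c = −(17/27)·(71/88) = -1207/2376

-1207/2376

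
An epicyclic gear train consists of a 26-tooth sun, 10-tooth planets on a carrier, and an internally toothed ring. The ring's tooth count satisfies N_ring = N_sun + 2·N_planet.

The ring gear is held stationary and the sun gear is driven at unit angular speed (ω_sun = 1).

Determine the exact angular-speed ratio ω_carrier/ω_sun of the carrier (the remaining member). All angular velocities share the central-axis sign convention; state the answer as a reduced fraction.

13/36

N_ring = 26 + 2·10 = 46
26(ω_s−ω_c) = −46(ω_r−ω_c),  ω_r=0, ω_s=1
26(1−ω_c) = −46(0−ω_c)  ⇒  72ω_c = 26  ⇒  ω_c = 13/36
ω_c/ω_s = 13/36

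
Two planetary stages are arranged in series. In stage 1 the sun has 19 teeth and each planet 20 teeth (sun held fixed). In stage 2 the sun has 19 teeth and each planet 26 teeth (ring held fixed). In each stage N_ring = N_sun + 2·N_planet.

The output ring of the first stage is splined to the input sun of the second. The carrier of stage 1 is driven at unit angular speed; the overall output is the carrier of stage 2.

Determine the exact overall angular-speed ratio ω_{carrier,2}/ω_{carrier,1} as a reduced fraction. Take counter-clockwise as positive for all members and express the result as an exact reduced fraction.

247/885

Stage 1: N_ring = 19 + 2·20 = 59
Stage 1: 19(ω_s−ω_c) = −59(ω_r−ω_c),  ω_s=0, ω_c=1
Stage 1: ω_r = 1 − (19/59)(0−1) = 78/59
  ⇒ ω_r¹/ω_c¹ = 78/59
Stage 2: N_ring = 19 + 2·26 = 71
Stage 2: 19(ω_s−ω_c) = −71(ω_r−ω_c),  ω_r=0, ω_s=1
Stage 2: 19(1−ω_c) = −71(0−ω_c)  ⇒  90ω_c = 19  ⇒  ω_c = 19/90
  ⇒ ω_c²/ω_s² = 19/90
Coupling ω_s² = ω_r¹ ⇒ overall = 78/59 × 19/90 = 247/885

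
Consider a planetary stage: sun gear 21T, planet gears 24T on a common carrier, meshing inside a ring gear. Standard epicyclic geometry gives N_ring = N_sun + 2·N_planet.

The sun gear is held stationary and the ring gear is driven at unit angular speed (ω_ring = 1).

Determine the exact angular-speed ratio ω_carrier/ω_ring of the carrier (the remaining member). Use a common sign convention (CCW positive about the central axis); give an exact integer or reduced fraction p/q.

23/30

N_ring = 21 + 2·24 = 69
21(ω_s−ω_c) = −69(ω_r−ω_c),  ω_s=0, ω_r=1
21(0−ω_c) = −69(1−ω_c)  ⇒  90ω_c = 69  ⇒  ω_c = 23/30
ω_c/ω_r = 23/30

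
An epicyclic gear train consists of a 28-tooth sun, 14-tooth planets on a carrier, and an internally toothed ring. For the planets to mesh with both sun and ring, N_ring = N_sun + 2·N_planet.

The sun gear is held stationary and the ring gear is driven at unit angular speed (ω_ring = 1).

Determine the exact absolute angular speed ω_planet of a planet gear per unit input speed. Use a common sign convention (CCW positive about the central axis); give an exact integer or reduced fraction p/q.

2

N_ring = 28 + 2·14 = 56
28(ω_s−ω_c) = −56(ω_r−ω_c),  ω_s=0, ω_r=1
28(0−ω_c) = −56(1−ω_c)  ⇒  84ω_c = 56  ⇒  ω_c = 2/3
sun–planet: 28·(0−2/3) = −14·(ω_p−ω_c)  ⇒  ω_p−ω_c = −(28/14)·(-2/3) = 4/3
ω_p = 2/3 + 4/3 = 2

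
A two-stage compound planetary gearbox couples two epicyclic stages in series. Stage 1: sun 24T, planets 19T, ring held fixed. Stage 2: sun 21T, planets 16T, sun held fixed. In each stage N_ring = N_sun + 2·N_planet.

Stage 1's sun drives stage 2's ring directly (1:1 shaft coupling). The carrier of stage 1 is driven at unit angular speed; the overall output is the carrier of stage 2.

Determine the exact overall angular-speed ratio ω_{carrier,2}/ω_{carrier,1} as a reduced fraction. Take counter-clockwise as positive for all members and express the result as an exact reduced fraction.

Stage 1: N_ring = 24 + 2·19 = 62
Stage 1: 24(ω_s−ω_c) = −62(ω_r−ω_c),  ω_r=0, ω_c=1
Stage 1: ω_s = 1 − (62/24)(0−1) = 43/12
  ⇒ ω_s¹/ω_c¹ = 43/12
Stage 2: N_ring = 21 + 2·16 = 53
Stage 2: 21(ω_s−ω_c) = −53(ω_r−ω_c),  ω_s=0, ω_r=1
Stage 2: 21(0−ω_c) = −53(1−ω_c)  ⇒  74ω_c = 53  ⇒  ω_c = 53/74
  ⇒ ω_c²/ω_r² = 53/74
Coupling ω_r² = ω_s¹ ⇒ overall = 43/12 × 53/74 = 2279/888

2279/888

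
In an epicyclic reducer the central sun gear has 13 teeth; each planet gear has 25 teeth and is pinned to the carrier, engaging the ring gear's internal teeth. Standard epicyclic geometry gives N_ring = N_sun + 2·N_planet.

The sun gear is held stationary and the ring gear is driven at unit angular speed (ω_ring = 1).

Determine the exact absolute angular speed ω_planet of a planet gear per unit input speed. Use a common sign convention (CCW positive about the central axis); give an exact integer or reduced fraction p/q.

63/50

N_ring = 13 + 2·25 = 63
13(ω_s−ω_c) = −63(ω_r−ω_c),  ω_s=0, ω_r=1
13(0−ω_c) = −63(1−ω_c)  ⇒  76ω_c = 63  ⇒  ω_c = 63/76
sun–planet: 13·(0−63/76) = −25·(ω_p−ω_c)  ⇒  ω_p−ω_c = −(13/25)·(-63/76) = 819/1900
ω_p = 63/76 + 819/1900 = 63/50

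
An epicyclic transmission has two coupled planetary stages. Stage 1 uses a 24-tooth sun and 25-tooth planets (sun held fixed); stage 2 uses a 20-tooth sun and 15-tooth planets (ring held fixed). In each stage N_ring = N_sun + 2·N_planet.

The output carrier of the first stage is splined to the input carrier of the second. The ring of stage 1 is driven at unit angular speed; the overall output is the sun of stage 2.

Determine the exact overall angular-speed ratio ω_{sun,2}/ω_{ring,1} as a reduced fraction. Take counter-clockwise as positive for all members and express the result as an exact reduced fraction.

Stage 1: N_ring = 24 + 2·25 = 74
Stage 1: 24(ω_s−ω_c) = −74(ω_r−ω_c),  ω_s=0, ω_r=1
Stage 1: 24(0−ω_c) = −74(1−ω_c)  ⇒  98ω_c = 74  ⇒  ω_c = 37/49
  ⇒ ω_c¹/ω_r¹ = 37/49
Stage 2: N_ring = 20 + 2·15 = 50
Stage 2: 20(ω_s−ω_c) = −50(ω_r−ω_c),  ω_r=0, ω_c=1
Stage 2: ω_s = 1 − (50/20)(0−1) = 7/2
  ⇒ ω_s²/ω_c² = 7/2
Coupling ω_c² = ω_c¹ ⇒ overall = 37/49 × 7/2 = 37/14

37/14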